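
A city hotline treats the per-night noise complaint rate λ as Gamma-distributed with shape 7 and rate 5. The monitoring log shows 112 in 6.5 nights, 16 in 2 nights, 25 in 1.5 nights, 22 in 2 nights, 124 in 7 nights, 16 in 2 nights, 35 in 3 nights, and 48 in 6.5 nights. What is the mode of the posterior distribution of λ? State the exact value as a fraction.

808/71

Total count: 112 + 16 + 25 + 22 + 124 + 16 + 35 + 48 = 398.
Total exposure: 6.5 + 2 + 1.5 + 2 + 7 + 2 + 3 + 6.5 = 30.5 nights.
The Gamma prior is conjugate for the Poisson rate, so λ | data ~ Gamma(7+398, 5+30.5) = Gamma(405, 71/2).
Posterior mode = (α'−1)/β' = 404/(71/2) = 808/71.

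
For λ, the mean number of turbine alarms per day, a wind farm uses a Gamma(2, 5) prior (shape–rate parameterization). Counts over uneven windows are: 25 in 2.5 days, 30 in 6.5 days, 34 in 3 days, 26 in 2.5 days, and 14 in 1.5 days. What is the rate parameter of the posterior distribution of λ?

Total count: 25 + 30 + 34 + 26 + 14 = 129.
Total exposure: 2.5 + 6.5 + 3 + 2.5 + 1.5 = 16 days.
By Gamma–Poisson conjugacy, the posterior is Gamma(α + Σx, β + Σt) = Gamma(2 + 129, 5 + 16) = Gamma(131, 21).

21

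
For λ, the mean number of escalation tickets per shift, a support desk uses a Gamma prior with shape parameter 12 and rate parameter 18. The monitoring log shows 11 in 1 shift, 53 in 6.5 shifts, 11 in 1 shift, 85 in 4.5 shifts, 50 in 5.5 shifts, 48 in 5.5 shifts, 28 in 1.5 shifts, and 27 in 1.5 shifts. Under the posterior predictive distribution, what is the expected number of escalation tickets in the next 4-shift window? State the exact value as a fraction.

Total count: 11 + 53 + 11 + 85 + 50 + 48 + 28 + 27 = 313.
Total exposure: 1 + 6.5 + 1 + 4.5 + 5.5 + 5.5 + 1.5 + 1.5 = 27 shifts.
The Gamma prior is conjugate for the Poisson rate, so λ | data ~ Gamma(12+313, 18+27) = Gamma(325, 45).
Predictive mean over a 4-shift window = T·E[λ|data] = 4·325/45 = 260/9.

260/9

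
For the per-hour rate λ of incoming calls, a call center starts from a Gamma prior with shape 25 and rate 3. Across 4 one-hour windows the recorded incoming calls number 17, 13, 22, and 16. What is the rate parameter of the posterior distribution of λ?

7

Total count: 17 + 13 + 22 + 16 = 68.
Total exposure: 4 hours.
Conjugate update: add total count to the shape and total exposure to the rate, giving Gamma(93, 7).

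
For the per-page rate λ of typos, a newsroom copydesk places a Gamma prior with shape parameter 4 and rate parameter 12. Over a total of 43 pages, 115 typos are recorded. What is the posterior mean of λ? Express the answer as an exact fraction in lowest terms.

Total count 115 over total exposure 43 pages.
Posterior: α' = 4 + 115 = 119, β' = 12 + 43 = 55.
Posterior mean = α'/β' = 119/55.

119/55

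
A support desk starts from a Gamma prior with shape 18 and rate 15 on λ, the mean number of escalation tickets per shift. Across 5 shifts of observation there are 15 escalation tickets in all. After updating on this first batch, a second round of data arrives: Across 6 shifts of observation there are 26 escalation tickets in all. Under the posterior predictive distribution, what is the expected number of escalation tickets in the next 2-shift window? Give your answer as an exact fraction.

Total count 15 over total exposure 5 shifts.
After the first batch: Gamma(18 + 15, 15 + 5) = Gamma(33, 20).
Total count 26 over total exposure 6 shifts.
After the second batch: Gamma(33 + 26, 20 + 6) = Gamma(59, 26).
Predictive mean over a 2-shift window = T·E[λ|data] = 2·59/26 = 59/13.

59/13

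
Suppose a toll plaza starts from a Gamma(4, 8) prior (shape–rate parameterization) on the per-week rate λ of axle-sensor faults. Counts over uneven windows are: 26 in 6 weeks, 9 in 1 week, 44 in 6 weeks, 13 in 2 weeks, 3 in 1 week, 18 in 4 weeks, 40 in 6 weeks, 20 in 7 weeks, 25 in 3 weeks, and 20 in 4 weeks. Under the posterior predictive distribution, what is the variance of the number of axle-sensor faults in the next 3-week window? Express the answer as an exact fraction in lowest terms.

1887/128

Total count: 26 + 9 + 44 + 13 + 3 + 18 + 40 + 20 + 25 + 20 = 218.
Total exposure: 6 + 1 + 6 + 2 + 1 + 4 + 6 + 7 + 3 + 4 = 40 weeks.
Gamma(α, β) with Poisson data over total exposure Σt gives posterior Gamma(α+Σx, β+Σt) = Gamma(222, 48).
The posterior predictive for a window of length T is Negative Binomial with variance T·α'·(β'+T)/β'² = 3·222·51/2304 = 1887/128.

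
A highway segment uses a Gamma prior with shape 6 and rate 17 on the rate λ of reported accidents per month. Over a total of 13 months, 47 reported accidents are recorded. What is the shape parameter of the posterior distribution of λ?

53

Total count 47 over total exposure 13 months.
Posterior: α' = 6 + 47 = 53, β' = 17 + 13 = 30.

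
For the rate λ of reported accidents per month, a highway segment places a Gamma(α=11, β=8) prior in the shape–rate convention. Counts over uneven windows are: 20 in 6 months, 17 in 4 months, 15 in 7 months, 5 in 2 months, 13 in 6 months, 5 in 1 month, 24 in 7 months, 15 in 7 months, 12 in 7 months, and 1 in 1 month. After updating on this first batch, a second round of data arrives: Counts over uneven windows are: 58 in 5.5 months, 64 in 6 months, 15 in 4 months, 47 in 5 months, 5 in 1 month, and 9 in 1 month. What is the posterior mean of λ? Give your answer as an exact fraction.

Total count: 20 + 17 + 15 + 5 + 13 + 5 + 24 + 15 + 12 + 1 = 127.
Total exposure: 6 + 4 + 7 + 2 + 6 + 1 + 7 + 7 + 7 + 1 = 48 months.
After the first batch: Gamma(11 + 127, 8 + 48) = Gamma(138, 56).
Total count: 58 + 64 + 15 + 47 + 5 + 9 = 198.
Total exposure: 5.5 + 6 + 4 + 5 + 1 + 1 = 22.5 months.
After the second batch: Gamma(138 + 198, 56 + 22.5) = Gamma(336, 157/2).
Posterior mean = α'/β' = 336/(157/2) = 672/157.

672/157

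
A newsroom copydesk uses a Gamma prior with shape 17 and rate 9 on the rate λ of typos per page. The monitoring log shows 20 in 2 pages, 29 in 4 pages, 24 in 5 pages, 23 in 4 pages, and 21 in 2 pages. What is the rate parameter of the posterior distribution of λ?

Total count: 20 + 29 + 24 + 23 + 21 = 117.
Total exposure: 2 + 4 + 5 + 4 + 2 = 17 pages.
The Gamma prior is conjugate for the Poisson rate, so λ | data ~ Gamma(17+117, 9+17) = Gamma(134, 26).

26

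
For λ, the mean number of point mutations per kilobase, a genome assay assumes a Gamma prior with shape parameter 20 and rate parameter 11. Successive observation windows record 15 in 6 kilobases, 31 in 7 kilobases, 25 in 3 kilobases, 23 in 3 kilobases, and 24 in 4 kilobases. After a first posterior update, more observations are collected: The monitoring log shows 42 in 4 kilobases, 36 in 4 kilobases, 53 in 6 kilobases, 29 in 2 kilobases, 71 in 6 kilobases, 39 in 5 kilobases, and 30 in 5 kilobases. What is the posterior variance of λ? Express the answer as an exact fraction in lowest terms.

Total count: 15 + 31 + 25 + 23 + 24 = 118.
Total exposure: 6 + 7 + 3 + 3 + 4 = 23 kilobases.
After the first batch: Gamma(20 + 118, 11 + 23) = Gamma(138, 34).
Total count: 42 + 36 + 53 + 29 + 71 + 39 + 30 = 300.
Total exposure: 4 + 4 + 6 + 2 + 6 + 5 + 5 = 32 kilobases.
After the second batch: Gamma(138 + 300, 34 + 32) = Gamma(438, 66).
Posterior variance = α'/β'² = 438/4356 = 73/726.

73/726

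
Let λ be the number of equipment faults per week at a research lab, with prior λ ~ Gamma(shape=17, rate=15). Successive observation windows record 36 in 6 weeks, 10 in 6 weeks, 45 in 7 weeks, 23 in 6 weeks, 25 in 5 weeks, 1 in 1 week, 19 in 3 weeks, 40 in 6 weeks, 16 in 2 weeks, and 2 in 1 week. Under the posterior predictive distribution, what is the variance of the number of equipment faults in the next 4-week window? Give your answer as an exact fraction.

Total count: 36 + 10 + 45 + 23 + 25 + 1 + 19 + 40 + 16 + 2 = 217.
Total exposure: 6 + 6 + 7 + 6 + 5 + 1 + 3 + 6 + 2 + 1 = 43 weeks.
Posterior: α' = 17 + 217 = 234, β' = 15 + 43 = 58.
The posterior predictive for a window of length T is Negative Binomial with variance T·α'·(β'+T)/β'² = 4·234·62/3364 = 14508/841.

14508/841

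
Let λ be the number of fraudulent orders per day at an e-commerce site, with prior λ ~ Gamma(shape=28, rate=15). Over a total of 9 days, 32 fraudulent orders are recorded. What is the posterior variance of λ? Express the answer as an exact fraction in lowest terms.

Total count 32 over total exposure 9 days.
By Gamma–Poisson conjugacy, the posterior is Gamma(α + Σx, β + Σt) = Gamma(28 + 32, 15 + 9) = Gamma(60, 24).
Posterior variance = α'/β'² = 60/576 = 5/48.

5/48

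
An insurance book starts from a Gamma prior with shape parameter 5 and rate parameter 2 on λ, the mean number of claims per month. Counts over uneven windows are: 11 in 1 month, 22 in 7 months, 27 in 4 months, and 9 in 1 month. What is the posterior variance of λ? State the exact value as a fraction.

74/225

Total count: 11 + 22 + 27 + 9 = 69.
Total exposure: 1 + 7 + 4 + 1 = 13 months.
Gamma(α, β) with Poisson data over total exposure Σt gives posterior Gamma(α+Σx, β+Σt) = Gamma(74, 15).
Posterior variance = α'/β'² = 74/225.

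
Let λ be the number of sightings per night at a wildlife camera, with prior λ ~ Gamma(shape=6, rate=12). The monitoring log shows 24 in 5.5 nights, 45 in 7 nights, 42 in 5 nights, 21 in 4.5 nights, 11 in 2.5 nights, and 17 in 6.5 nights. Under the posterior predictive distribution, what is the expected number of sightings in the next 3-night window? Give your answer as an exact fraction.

Total count: 24 + 45 + 42 + 21 + 11 + 17 = 160.
Total exposure: 5.5 + 7 + 5 + 4.5 + 2.5 + 6.5 = 31 nights.
The Gamma prior is conjugate for the Poisson rate, so λ | data ~ Gamma(6+160, 12+31) = Gamma(166, 43).
Predictive mean over a 3-night window = T·E[λ|data] = 3·166/43 = 498/43.

498/43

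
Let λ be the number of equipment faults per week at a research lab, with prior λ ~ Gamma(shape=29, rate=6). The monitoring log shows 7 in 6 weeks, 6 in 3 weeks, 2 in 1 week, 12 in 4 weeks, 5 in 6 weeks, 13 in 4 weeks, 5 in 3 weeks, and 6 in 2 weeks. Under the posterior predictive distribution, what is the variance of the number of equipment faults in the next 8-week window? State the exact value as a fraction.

Total count: 7 + 6 + 2 + 12 + 5 + 13 + 5 + 6 = 56.
Total exposure: 6 + 3 + 1 + 4 + 6 + 4 + 3 + 2 = 29 weeks.
By Gamma–Poisson conjugacy, the posterior is Gamma(α + Σx, β + Σt) = Gamma(29 + 56, 6 + 29) = Gamma(85, 35).
The posterior predictive for a window of length T is Negative Binomial with variance T·α'·(β'+T)/β'² = 8·85·43/1225 = 5848/245.

5848/245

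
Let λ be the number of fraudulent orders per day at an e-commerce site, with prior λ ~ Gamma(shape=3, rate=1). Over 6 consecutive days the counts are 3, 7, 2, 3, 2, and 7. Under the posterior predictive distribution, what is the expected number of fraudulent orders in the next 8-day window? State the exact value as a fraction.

Total count: 3 + 7 + 2 + 3 + 2 + 7 = 24.
Total exposure: 6 days.
Conjugate update: add total count to the shape and total exposure to the rate, giving Gamma(27, 7).
Predictive mean over an 8-day window = T·E[λ|data] = 8·27/7 = 216/7.

216/7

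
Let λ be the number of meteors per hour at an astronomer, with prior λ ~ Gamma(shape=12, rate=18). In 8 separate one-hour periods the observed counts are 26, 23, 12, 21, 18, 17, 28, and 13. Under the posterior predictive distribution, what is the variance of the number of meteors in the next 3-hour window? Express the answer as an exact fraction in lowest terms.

Total count: 26 + 23 + 12 + 21 + 18 + 17 + 28 + 13 = 158.
Total exposure: 8 hours.
The Gamma prior is conjugate for the Poisson rate, so λ | data ~ Gamma(12+158, 18+8) = Gamma(170, 26).
The posterior predictive for a window of length T is Negative Binomial with variance T·α'·(β'+T)/β'² = 3·170·29/676 = 7395/338.

7395/338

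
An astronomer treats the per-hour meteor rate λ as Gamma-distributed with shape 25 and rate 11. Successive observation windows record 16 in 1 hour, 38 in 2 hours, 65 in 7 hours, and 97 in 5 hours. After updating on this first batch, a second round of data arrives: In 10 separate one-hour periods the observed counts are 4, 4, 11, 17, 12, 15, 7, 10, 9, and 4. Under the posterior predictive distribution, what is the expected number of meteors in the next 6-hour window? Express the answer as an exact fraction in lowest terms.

167/3

Total count: 16 + 38 + 65 + 97 = 216.
Total exposure: 1 + 2 + 7 + 5 = 15 hours.
After the first batch: Gamma(25 + 216, 11 + 15) = Gamma(241, 26).
Total count: 4 + 4 + 11 + 17 + 12 + 15 + 7 + 10 + 9 + 4 = 93.
Total exposure: 10 hours.
After the second batch: Gamma(241 + 93, 26 + 10) = Gamma(334, 36).
Predictive mean over a 6-hour window = T·E[λ|data] = 6·334/36 = 167/3.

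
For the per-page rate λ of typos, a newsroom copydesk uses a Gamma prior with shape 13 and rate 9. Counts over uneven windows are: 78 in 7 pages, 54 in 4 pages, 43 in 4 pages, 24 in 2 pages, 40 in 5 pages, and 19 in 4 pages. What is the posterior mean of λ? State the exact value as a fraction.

271/35

Total count: 78 + 54 + 43 + 24 + 40 + 19 = 258.
Total exposure: 7 + 4 + 4 + 2 + 5 + 4 = 26 pages.
The Gamma prior is conjugate for the Poisson rate, so λ | data ~ Gamma(13+258, 9+26) = Gamma(271, 35).
Posterior mean = α'/β' = 271/35.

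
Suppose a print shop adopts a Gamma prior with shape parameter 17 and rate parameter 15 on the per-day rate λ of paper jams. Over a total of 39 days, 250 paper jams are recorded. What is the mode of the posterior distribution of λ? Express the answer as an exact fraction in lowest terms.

133/27

Total count 250 over total exposure 39 days.
Gamma(α, β) with Poisson data over total exposure Σt gives posterior Gamma(α+Σx, β+Σt) = Gamma(267, 54).
Posterior mode = (α'−1)/β' = 266/54 = 133/27.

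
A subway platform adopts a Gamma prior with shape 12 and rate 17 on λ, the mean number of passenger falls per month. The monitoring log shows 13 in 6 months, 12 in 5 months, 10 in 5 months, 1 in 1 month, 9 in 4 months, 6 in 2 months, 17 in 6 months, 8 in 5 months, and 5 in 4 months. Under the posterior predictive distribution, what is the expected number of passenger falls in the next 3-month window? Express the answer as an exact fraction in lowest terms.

279/55

Total count: 13 + 12 + 10 + 1 + 9 + 6 + 17 + 8 + 5 = 81.
Total exposure: 6 + 5 + 5 + 1 + 4 + 2 + 6 + 5 + 4 = 38 months.
By Gamma–Poisson conjugacy, the posterior is Gamma(α + Σx, β + Σt) = Gamma(12 + 81, 17 + 38) = Gamma(93, 55).
Predictive mean over a 3-month window = T·E[λ|data] = 3·93/55 = 279/55.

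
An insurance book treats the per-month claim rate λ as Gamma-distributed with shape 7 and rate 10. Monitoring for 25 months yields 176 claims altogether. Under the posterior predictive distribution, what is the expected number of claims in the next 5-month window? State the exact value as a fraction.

Total count 176 over total exposure 25 months.
By Gamma–Poisson conjugacy, the posterior is Gamma(α + Σx, β + Σt) = Gamma(7 + 176, 10 + 25) = Gamma(183, 35).
Predictive mean over a 5-month window = T·E[λ|data] = 5·183/35 = 183/7.

183/7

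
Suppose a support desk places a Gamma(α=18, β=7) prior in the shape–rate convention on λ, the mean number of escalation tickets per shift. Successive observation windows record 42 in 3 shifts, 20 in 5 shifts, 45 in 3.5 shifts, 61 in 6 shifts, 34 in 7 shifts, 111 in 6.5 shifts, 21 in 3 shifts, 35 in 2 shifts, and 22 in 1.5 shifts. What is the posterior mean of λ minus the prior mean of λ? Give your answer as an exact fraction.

4124/623

Total count: 42 + 20 + 45 + 61 + 34 + 111 + 21 + 35 + 22 = 391.
Total exposure: 3 + 5 + 3.5 + 6 + 7 + 6.5 + 3 + 2 + 1.5 = 37.5 shifts.
Posterior: α' = 18 + 391 = 409, β' = 7 + 37.5 = 89/2.
Posterior mean = 409/(89/2) = 818/89; prior mean = 18/7 = 18/7. Difference = 818/89 − 18/7 = 4124/623.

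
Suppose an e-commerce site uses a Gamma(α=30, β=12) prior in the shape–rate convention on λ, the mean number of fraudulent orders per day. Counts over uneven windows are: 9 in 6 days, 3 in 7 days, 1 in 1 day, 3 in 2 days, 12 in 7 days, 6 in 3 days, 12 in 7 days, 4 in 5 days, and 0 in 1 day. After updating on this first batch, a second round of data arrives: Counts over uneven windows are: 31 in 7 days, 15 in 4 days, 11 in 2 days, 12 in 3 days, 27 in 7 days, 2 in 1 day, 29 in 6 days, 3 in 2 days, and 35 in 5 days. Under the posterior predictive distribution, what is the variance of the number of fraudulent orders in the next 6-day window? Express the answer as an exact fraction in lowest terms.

Total count: 9 + 3 + 1 + 3 + 12 + 6 + 12 + 4 + 0 = 50.
Total exposure: 6 + 7 + 1 + 2 + 7 + 3 + 7 + 5 + 1 = 39 days.
After the first batch: Gamma(30 + 50, 12 + 39) = Gamma(80, 51).
Total count: 31 + 15 + 11 + 12 + 27 + 2 + 29 + 3 + 35 = 165.
Total exposure: 7 + 4 + 2 + 3 + 7 + 1 + 6 + 2 + 5 = 37 days.
After the second batch: Gamma(80 + 165, 51 + 37) = Gamma(245, 88).
The posterior predictive for a window of length T is Negative Binomial with variance T·α'·(β'+T)/β'² = 6·245·94/7744 = 34545/1936.

34545/1936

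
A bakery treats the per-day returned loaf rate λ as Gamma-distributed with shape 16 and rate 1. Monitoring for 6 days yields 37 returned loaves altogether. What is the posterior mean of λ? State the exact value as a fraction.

53/7

Total count 37 over total exposure 6 days.
Gamma(α, β) with Poisson data over total exposure Σt gives posterior Gamma(α+Σx, β+Σt) = Gamma(53, 7).
Posterior mean = α'/β' = 53/7.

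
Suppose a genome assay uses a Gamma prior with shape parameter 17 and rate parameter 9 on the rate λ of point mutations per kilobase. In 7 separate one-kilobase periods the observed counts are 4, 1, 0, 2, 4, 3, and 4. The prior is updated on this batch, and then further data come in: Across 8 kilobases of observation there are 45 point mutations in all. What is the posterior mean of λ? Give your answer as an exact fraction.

10/3

Total count: 4 + 1 + 0 + 2 + 4 + 3 + 4 = 18.
Total exposure: 7 kilobases.
After the first batch: Gamma(17 + 18, 9 + 7) = Gamma(35, 16).
Total count 45 over total exposure 8 kilobases.
After the second batch: Gamma(35 + 45, 16 + 8) = Gamma(80, 24).
Posterior mean = α'/β' = 80/24 = 10/3.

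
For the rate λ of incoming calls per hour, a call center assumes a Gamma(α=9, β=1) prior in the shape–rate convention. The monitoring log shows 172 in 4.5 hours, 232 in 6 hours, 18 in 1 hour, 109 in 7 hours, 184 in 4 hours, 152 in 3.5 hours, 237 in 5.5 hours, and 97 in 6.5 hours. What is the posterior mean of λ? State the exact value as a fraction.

1210/39

Total count: 172 + 232 + 18 + 109 + 184 + 152 + 237 + 97 = 1201.
Total exposure: 4.5 + 6 + 1 + 7 + 4 + 3.5 + 5.5 + 6.5 = 38 hours.
Conjugate update: add total count to the shape and total exposure to the rate, giving Gamma(1210, 39).
Posterior mean = α'/β' = 1210/39.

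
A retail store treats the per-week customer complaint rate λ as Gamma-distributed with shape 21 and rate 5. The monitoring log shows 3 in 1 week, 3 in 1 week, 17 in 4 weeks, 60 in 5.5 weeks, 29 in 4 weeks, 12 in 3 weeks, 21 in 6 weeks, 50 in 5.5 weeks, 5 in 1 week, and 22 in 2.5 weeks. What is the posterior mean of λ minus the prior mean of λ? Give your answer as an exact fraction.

813/385

Total count: 3 + 3 + 17 + 60 + 29 + 12 + 21 + 50 + 5 + 22 = 222.
Total exposure: 1 + 1 + 4 + 5.5 + 4 + 3 + 6 + 5.5 + 1 + 2.5 = 33.5 weeks.
The Gamma prior is conjugate for the Poisson rate, so λ | data ~ Gamma(21+222, 5+33.5) = Gamma(243, 77/2).
Posterior mean = 243/(77/2) = 486/77; prior mean = 21/5 = 21/5. Difference = 486/77 − 21/5 = 813/385.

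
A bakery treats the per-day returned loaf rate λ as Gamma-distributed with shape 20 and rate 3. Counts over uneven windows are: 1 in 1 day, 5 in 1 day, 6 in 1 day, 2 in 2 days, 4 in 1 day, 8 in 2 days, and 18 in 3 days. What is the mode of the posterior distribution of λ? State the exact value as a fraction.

9/2

Total count: 1 + 5 + 6 + 2 + 4 + 8 + 18 = 44.
Total exposure: 1 + 1 + 1 + 2 + 1 + 2 + 3 = 11 days.
Conjugate update: add total count to the shape and total exposure to the rate, giving Gamma(64, 14).
Posterior mode = (α'−1)/β' = 63/14 = 9/2.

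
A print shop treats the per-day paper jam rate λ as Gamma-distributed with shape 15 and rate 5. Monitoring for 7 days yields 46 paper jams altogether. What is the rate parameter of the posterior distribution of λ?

Total count 46 over total exposure 7 days.
Conjugate update: add total count to the shape and total exposure to the rate, giving Gamma(61, 12).

12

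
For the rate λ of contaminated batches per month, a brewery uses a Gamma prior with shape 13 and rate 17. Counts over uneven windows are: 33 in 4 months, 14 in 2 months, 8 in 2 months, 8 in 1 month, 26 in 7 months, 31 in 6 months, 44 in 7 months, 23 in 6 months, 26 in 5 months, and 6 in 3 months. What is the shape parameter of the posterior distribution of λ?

232

Total count: 33 + 14 + 8 + 8 + 26 + 31 + 44 + 23 + 26 + 6 = 219.
Total exposure: 4 + 2 + 2 + 1 + 7 + 6 + 7 + 6 + 5 + 3 = 43 months.
Conjugate update: add total count to the shape and total exposure to the rate, giving Gamma(232, 60).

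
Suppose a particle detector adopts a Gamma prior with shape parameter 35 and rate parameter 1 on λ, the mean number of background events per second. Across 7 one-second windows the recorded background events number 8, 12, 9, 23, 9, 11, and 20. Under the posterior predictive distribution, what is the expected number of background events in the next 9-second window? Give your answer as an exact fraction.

1143/8

Total count: 8 + 12 + 9 + 23 + 9 + 11 + 20 = 92.
Total exposure: 7 seconds.
Posterior: α' = 35 + 92 = 127, β' = 1 + 7 = 8.
Predictive mean over a 9-second window = T·E[λ|data] = 9·127/8 = 1143/8.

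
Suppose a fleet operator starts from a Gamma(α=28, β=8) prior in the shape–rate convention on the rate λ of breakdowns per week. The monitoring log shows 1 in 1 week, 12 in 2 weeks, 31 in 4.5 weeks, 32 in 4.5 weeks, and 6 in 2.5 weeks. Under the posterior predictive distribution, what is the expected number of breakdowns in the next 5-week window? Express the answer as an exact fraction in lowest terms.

Total count: 1 + 12 + 31 + 32 + 6 = 82.
Total exposure: 1 + 2 + 4.5 + 4.5 + 2.5 = 14.5 weeks.
Conjugate update: add total count to the shape and total exposure to the rate, giving Gamma(110, 45/2).
Predictive mean over a 5-week window = T·E[λ|data] = 5·110/(45/2) = 220/9.

220/9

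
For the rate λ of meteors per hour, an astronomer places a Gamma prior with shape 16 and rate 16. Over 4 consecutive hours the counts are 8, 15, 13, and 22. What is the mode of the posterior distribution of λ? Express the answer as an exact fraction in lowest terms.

73/20

Total count: 8 + 15 + 13 + 22 = 58.
Total exposure: 4 hours.
By Gamma–Poisson conjugacy, the posterior is Gamma(α + Σx, β + Σt) = Gamma(16 + 58, 16 + 4) = Gamma(74, 20).
Posterior mode = (α'−1)/β' = 73/20.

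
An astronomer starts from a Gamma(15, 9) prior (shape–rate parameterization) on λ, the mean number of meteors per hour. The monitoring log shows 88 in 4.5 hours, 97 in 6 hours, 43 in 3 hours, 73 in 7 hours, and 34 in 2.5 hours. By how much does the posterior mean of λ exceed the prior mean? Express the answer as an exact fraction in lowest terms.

445/48

Total count: 88 + 97 + 43 + 73 + 34 = 335.
Total exposure: 4.5 + 6 + 3 + 7 + 2.5 = 23 hours.
Gamma(α, β) with Poisson data over total exposure Σt gives posterior Gamma(α+Σx, β+Σt) = Gamma(350, 32).
Posterior mean = 350/32 = 175/16; prior mean = 15/9 = 5/3. Difference = 175/16 − 5/3 = 445/48.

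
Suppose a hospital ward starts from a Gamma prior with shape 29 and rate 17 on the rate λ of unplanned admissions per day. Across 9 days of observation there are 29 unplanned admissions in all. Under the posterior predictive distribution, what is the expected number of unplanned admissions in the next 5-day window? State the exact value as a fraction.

145/13

Total count 29 over total exposure 9 days.
Gamma(α, β) with Poisson data over total exposure Σt gives posterior Gamma(α+Σx, β+Σt) = Gamma(58, 26).
Predictive mean over a 5-day window = T·E[λ|data] = 5·58/26 = 145/13.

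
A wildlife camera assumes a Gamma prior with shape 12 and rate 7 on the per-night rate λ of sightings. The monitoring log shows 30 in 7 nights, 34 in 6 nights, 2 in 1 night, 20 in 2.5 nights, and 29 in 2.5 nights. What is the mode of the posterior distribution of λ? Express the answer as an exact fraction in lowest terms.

63/13

Total count: 30 + 34 + 2 + 20 + 29 = 115.
Total exposure: 7 + 6 + 1 + 2.5 + 2.5 = 19 nights.
Gamma(α, β) with Poisson data over total exposure Σt gives posterior Gamma(α+Σx, β+Σt) = Gamma(127, 26).
Posterior mode = (α'−1)/β' = 126/26 = 63/13.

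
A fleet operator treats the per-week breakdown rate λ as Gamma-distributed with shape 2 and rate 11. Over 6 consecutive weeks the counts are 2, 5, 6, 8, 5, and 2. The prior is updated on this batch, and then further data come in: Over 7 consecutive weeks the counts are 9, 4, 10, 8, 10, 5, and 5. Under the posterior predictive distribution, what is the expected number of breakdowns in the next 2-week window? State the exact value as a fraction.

Total count: 2 + 5 + 6 + 8 + 5 + 2 = 28.
Total exposure: 6 weeks.
After the first batch: Gamma(2 + 28, 11 + 6) = Gamma(30, 17).
Total count: 9 + 4 + 10 + 8 + 10 + 5 + 5 = 51.
Total exposure: 7 weeks.
After the second batch: Gamma(30 + 51, 17 + 7) = Gamma(81, 24).
Predictive mean over a 2-week window = T·E[λ|data] = 2·81/24 = 27/4.

27/4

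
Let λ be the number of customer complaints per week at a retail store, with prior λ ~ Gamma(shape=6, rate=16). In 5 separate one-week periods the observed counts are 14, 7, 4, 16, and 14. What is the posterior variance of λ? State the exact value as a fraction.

61/441

Total count: 14 + 7 + 4 + 16 + 14 = 55.
Total exposure: 5 weeks.
Gamma(α, β) with Poisson data over total exposure Σt gives posterior Gamma(α+Σx, β+Σt) = Gamma(61, 21).
Posterior variance = α'/β'² = 61/441.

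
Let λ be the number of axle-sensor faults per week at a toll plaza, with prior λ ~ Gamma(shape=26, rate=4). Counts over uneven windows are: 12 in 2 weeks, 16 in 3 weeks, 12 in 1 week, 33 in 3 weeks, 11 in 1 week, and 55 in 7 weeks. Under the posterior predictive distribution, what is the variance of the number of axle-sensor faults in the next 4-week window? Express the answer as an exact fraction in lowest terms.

5500/147

Total count: 12 + 16 + 12 + 33 + 11 + 55 = 139.
Total exposure: 2 + 3 + 1 + 3 + 1 + 7 = 17 weeks.
The Gamma prior is conjugate for the Poisson rate, so λ | data ~ Gamma(26+139, 4+17) = Gamma(165, 21).
The posterior predictive for a window of length T is Negative Binomial with variance T·α'·(β'+T)/β'² = 4·165·25/441 = 5500/147.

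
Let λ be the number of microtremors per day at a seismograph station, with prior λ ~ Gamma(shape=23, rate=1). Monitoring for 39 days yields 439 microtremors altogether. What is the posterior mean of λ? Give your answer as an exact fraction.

231/20

Total count 439 over total exposure 39 days.
Posterior: α' = 23 + 439 = 462, β' = 1 + 39 = 40.
Posterior mean = α'/β' = 462/40 = 231/20.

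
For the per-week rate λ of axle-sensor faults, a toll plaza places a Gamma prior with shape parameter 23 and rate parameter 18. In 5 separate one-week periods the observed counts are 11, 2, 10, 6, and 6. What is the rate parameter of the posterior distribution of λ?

Total count: 11 + 2 + 10 + 6 + 6 = 35.
Total exposure: 5 weeks.
Gamma(α, β) with Poisson data over total exposure Σt gives posterior Gamma(α+Σx, β+Σt) = Gamma(58, 23).

23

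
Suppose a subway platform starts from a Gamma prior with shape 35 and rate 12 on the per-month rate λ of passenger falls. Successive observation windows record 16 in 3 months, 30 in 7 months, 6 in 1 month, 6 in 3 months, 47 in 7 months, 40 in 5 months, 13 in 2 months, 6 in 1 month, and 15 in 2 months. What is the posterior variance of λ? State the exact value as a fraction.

214/1849

Total count: 16 + 30 + 6 + 6 + 47 + 40 + 13 + 6 + 15 = 179.
Total exposure: 3 + 7 + 1 + 3 + 7 + 5 + 2 + 1 + 2 = 31 months.
By Gamma–Poisson conjugacy, the posterior is Gamma(α + Σx, β + Σt) = Gamma(35 + 179, 12 + 31) = Gamma(214, 43).
Posterior variance = α'/β'² = 214/1849.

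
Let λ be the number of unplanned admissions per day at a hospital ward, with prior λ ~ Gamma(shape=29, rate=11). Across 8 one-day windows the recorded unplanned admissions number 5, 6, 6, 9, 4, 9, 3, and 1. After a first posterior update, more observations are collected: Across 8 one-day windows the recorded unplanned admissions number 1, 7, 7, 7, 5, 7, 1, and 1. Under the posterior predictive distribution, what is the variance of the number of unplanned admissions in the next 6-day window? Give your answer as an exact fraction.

88/3

Total count: 5 + 6 + 6 + 9 + 4 + 9 + 3 + 1 = 43.
Total exposure: 8 days.
After the first batch: Gamma(29 + 43, 11 + 8) = Gamma(72, 19).
Total count: 1 + 7 + 7 + 7 + 5 + 7 + 1 + 1 = 36.
Total exposure: 8 days.
After the second batch: Gamma(72 + 36, 19 + 8) = Gamma(108, 27).
The posterior predictive for a window of length T is Negative Binomial with variance T·α'·(β'+T)/β'² = 6·108·33/729 = 88/3.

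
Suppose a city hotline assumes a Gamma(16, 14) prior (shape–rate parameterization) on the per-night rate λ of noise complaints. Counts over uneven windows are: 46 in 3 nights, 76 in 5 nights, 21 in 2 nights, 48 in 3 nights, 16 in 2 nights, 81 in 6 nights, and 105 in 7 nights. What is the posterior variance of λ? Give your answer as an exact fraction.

Total count: 46 + 76 + 21 + 48 + 16 + 81 + 105 = 393.
Total exposure: 3 + 5 + 2 + 3 + 2 + 6 + 7 = 28 nights.
Posterior: α' = 16 + 393 = 409, β' = 14 + 28 = 42.
Posterior variance = α'/β'² = 409/1764.

409/1764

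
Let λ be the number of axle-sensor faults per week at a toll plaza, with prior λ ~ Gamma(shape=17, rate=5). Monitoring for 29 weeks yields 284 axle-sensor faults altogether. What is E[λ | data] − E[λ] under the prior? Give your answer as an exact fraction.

927/170

Total count 284 over total exposure 29 weeks.
Posterior: α' = 17 + 284 = 301, β' = 5 + 29 = 34.
Posterior mean = 301/34 = 301/34; prior mean = 17/5 = 17/5. Difference = 301/34 − 17/5 = 927/170.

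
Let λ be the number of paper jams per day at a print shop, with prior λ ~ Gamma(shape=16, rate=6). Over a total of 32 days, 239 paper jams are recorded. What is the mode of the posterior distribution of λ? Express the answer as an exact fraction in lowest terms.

Total count 239 over total exposure 32 days.
Posterior: α' = 16 + 239 = 255, β' = 6 + 32 = 38.
Posterior mode = (α'−1)/β' = 254/38 = 127/19.

127/19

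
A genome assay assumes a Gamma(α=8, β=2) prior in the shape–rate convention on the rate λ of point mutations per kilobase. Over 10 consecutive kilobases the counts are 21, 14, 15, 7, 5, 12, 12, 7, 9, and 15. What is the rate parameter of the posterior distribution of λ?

12

Total count: 21 + 14 + 15 + 7 + 5 + 12 + 12 + 7 + 9 + 15 = 117.
Total exposure: 10 kilobases.
Conjugate update: add total count to the shape and total exposure to the rate, giving Gamma(125, 12).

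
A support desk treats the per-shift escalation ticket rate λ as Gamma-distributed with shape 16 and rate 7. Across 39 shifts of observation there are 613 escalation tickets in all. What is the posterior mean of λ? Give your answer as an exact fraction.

Total count 613 over total exposure 39 shifts.
Gamma(α, β) with Poisson data over total exposure Σt gives posterior Gamma(α+Σx, β+Σt) = Gamma(629, 46).
Posterior mean = α'/β' = 629/46.

629/46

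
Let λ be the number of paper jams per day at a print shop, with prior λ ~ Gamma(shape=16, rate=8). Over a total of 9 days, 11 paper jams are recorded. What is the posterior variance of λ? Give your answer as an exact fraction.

Total count 11 over total exposure 9 days.
Posterior: α' = 16 + 11 = 27, β' = 8 + 9 = 17.
Posterior variance = α'/β'² = 27/289.

27/289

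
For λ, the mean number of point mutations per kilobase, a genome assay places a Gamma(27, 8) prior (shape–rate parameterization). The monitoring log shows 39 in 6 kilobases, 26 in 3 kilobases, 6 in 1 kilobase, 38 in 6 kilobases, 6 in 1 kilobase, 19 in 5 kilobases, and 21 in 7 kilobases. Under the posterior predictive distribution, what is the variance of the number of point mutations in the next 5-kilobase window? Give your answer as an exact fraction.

Total count: 39 + 26 + 6 + 38 + 6 + 19 + 21 = 155.
Total exposure: 6 + 3 + 1 + 6 + 1 + 5 + 7 = 29 kilobases.
By Gamma–Poisson conjugacy, the posterior is Gamma(α + Σx, β + Σt) = Gamma(27 + 155, 8 + 29) = Gamma(182, 37).
The posterior predictive for a window of length T is Negative Binomial with variance T·α'·(β'+T)/β'² = 5·182·42/1369 = 38220/1369.

38220/1369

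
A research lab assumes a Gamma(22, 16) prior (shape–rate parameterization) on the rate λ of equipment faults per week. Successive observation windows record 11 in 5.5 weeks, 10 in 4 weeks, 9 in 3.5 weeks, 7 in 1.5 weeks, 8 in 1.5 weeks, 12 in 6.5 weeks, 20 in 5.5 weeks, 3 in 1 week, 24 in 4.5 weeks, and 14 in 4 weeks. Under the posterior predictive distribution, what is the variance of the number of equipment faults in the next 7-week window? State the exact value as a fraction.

237160/11449

Total count: 11 + 10 + 9 + 7 + 8 + 12 + 20 + 3 + 24 + 14 = 118.
Total exposure: 5.5 + 4 + 3.5 + 1.5 + 1.5 + 6.5 + 5.5 + 1 + 4.5 + 4 = 37.5 weeks.
Conjugate update: add total count to the shape and total exposure to the rate, giving Gamma(140, 107/2).
The posterior predictive for a window of length T is Negative Binomial with variance T·α'·(β'+T)/β'² = 7·140·(121/2)/(11449/4) = 237160/11449.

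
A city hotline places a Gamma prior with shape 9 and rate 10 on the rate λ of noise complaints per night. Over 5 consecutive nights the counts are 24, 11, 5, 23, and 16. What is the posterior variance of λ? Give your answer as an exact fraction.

Total count: 24 + 11 + 5 + 23 + 16 = 79.
Total exposure: 5 nights.
The Gamma prior is conjugate for the Poisson rate, so λ | data ~ Gamma(9+79, 10+5) = Gamma(88, 15).
Posterior variance = α'/β'² = 88/225.

88/225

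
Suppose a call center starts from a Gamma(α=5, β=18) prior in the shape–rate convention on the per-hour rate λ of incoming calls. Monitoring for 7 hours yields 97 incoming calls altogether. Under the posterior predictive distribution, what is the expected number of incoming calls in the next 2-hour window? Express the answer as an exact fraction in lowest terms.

204/25

Total count 97 over total exposure 7 hours.
Conjugate update: add total count to the shape and total exposure to the rate, giving Gamma(102, 25).
Predictive mean over a 2-hour window = T·E[λ|data] = 2·102/25 = 204/25.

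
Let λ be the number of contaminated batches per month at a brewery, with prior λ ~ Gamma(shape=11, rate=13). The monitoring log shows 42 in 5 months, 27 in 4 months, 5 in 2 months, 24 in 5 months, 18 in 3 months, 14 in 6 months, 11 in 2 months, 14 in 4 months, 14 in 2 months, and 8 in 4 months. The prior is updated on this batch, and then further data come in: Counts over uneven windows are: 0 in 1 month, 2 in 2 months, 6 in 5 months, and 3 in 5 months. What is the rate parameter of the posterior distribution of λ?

Total count: 42 + 27 + 5 + 24 + 18 + 14 + 11 + 14 + 14 + 8 = 177.
Total exposure: 5 + 4 + 2 + 5 + 3 + 6 + 2 + 4 + 2 + 4 = 37 months.
After the first batch: Gamma(11 + 177, 13 + 37) = Gamma(188, 50).
Total count: 0 + 2 + 6 + 3 = 11.
Total exposure: 1 + 2 + 5 + 5 = 13 months.
After the second batch: Gamma(188 + 11, 50 + 13) = Gamma(199, 63).

63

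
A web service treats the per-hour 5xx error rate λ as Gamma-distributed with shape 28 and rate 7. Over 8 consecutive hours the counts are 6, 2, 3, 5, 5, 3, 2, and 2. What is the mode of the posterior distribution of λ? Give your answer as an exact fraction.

11/3

Total count: 6 + 2 + 3 + 5 + 5 + 3 + 2 + 2 = 28.
Total exposure: 8 hours.
By Gamma–Poisson conjugacy, the posterior is Gamma(α + Σx, β + Σt) = Gamma(28 + 28, 7 + 8) = Gamma(56, 15).
Posterior mode = (α'−1)/β' = 55/15 = 11/3.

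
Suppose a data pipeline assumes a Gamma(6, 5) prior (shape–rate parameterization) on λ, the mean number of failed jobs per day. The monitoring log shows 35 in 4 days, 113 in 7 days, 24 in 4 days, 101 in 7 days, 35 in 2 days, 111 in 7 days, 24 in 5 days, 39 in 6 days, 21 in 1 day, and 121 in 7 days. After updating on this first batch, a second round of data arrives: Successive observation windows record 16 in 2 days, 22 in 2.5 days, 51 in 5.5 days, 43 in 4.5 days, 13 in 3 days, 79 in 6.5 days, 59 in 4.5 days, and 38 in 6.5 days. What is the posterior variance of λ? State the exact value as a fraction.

317/2700

Total count: 35 + 113 + 24 + 101 + 35 + 111 + 24 + 39 + 21 + 121 = 624.
Total exposure: 4 + 7 + 4 + 7 + 2 + 7 + 5 + 6 + 1 + 7 = 50 days.
After the first batch: Gamma(6 + 624, 5 + 50) = Gamma(630, 55).
Total count: 16 + 22 + 51 + 43 + 13 + 79 + 59 + 38 = 321.
Total exposure: 2 + 2.5 + 5.5 + 4.5 + 3 + 6.5 + 4.5 + 6.5 = 35 days.
After the second batch: Gamma(630 + 321, 55 + 35) = Gamma(951, 90).
Posterior variance = α'/β'² = 951/8100 = 317/2700.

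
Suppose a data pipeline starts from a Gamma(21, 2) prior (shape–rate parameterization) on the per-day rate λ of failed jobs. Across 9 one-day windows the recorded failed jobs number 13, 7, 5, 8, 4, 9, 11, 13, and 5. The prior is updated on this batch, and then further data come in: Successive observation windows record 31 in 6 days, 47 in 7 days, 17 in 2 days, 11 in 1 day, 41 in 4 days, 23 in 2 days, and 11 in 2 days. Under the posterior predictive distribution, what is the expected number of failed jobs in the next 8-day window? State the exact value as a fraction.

Total count: 13 + 7 + 5 + 8 + 4 + 9 + 11 + 13 + 5 = 75.
Total exposure: 9 days.
After the first batch: Gamma(21 + 75, 2 + 9) = Gamma(96, 11).
Total count: 31 + 47 + 17 + 11 + 41 + 23 + 11 = 181.
Total exposure: 6 + 7 + 2 + 1 + 4 + 2 + 2 = 24 days.
After the second batch: Gamma(96 + 181, 11 + 24) = Gamma(277, 35).
Predictive mean over an 8-day window = T·E[λ|data] = 8·277/35 = 2216/35.

2216/35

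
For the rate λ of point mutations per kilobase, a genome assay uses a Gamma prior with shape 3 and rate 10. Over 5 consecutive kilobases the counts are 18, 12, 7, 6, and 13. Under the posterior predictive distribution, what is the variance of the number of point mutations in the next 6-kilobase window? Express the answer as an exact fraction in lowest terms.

826/25

Total count: 18 + 12 + 7 + 6 + 13 = 56.
Total exposure: 5 kilobases.
Posterior: α' = 3 + 56 = 59, β' = 10 + 5 = 15.
The posterior predictive for a window of length T is Negative Binomial with variance T·α'·(β'+T)/β'² = 6·59·21/225 = 826/25.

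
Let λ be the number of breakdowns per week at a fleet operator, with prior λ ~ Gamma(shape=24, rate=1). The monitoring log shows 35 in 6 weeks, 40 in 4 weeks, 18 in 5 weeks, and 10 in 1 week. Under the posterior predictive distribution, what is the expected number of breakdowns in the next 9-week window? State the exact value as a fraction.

Total count: 35 + 40 + 18 + 10 = 103.
Total exposure: 6 + 4 + 5 + 1 = 16 weeks.
Gamma(α, β) with Poisson data over total exposure Σt gives posterior Gamma(α+Σx, β+Σt) = Gamma(127, 17).
Predictive mean over a 9-week window = T·E[λ|data] = 9·127/17 = 1143/17.

1143/17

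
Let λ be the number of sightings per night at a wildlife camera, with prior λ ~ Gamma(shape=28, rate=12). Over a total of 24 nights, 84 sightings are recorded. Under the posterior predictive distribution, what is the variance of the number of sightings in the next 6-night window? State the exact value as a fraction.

196/9

Total count 84 over total exposure 24 nights.
Conjugate update: add total count to the shape and total exposure to the rate, giving Gamma(112, 36).
The posterior predictive for a window of length T is Negative Binomial with variance T·α'·(β'+T)/β'² = 6·112·42/1296 = 196/9.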